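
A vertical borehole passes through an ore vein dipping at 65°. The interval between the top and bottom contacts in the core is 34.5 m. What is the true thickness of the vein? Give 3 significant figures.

14.6 m

True thickness t = h · cos(dip) = 34.5 × cos 65°
t = 34.5 × 0.4226 = 14.580 m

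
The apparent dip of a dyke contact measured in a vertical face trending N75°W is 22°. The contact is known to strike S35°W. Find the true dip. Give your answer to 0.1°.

β = acute angle between strike S35°W and section N75°W = 70°.
tan(true dip) = tan 22° / sin 70° = 0.4300
δ = arctan(0.4300) = 23.27°

23.3°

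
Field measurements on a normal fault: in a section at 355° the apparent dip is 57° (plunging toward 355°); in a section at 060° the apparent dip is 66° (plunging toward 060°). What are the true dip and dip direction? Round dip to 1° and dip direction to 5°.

true dip 67°, dip direction 045°

Represent each trace as a vector plunging at its apparent dip toward its trend (east-north-up frame): v₁ = (-0.047, 0.543, -0.839), v₂ = (0.352, 0.203, -0.914).
n = v₁ × v₂ = (0.325, 0.339, 0.201) (taken with n_z > 0).
tan δ = √(n_x²+n_y²)/n_z = 0.470/0.201, so δ = 66.8°.
The horizontal component of n points toward azimuth atan2(n_x, n_y) = 44°, the dip direction.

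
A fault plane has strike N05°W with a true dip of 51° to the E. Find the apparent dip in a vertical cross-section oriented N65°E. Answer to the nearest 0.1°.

49.2°

The section lies 70° from the strike.
tan α = tan 51° × sin 70° = 1.2349 × 0.9397 = 1.1604
apparent dip = arctan 1.1604 = 49.25°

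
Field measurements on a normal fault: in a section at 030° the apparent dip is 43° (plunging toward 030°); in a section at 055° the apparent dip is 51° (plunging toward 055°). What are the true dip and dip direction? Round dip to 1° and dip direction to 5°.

true dip 53°, dip direction 075°

The two traces are lines in the plane: v₁ = (sin 30°·cos 43°, cos 30°·cos 43°, −sin 43°), v₂ = (sin 55°·cos 51°, cos 55°·cos 51°, −sin 51°).
n = v₁ × v₂ = (0.246, 0.067, 0.195) (taken with n_z > 0).
tan δ = √(n_x²+n_y²)/n_z = 0.255/0.195, so δ = 52.7°.
The horizontal component of n points toward azimuth atan2(n_x, n_y) = 75°, the dip direction.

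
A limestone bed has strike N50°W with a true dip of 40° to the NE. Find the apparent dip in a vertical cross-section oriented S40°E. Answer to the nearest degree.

The strike is N50°W and the section trends S40°E; the acute angle between them is β = 10°.
tan α = tan 40° × sin 10° = 0.8391 × 0.1736 = 0.1457
apparent dip = arctan 0.1457 = 8.29°

8°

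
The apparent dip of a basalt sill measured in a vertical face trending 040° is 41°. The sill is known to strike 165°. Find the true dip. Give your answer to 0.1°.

46.7°

The section is 55° from the strike.
tan(true dip) = tan 41° / sin 55° = 1.0612
true dip = arctan 1.0612 = 46.70°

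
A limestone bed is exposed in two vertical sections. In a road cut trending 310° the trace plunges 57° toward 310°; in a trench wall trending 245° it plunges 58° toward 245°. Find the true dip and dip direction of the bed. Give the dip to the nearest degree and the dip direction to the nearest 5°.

true dip 62°, dip direction 275°

Each apparent-dip line lies in the plane. As unit vectors (x east, y north, z up), v₁ plunges 57°→310° and v₂ plunges 58°→245°.
n = v₁ × v₂ = (-0.485, 0.049, 0.262) (taken with n_z > 0).
True dip = arccos(n_z / |n|) = arccos(0.4730) = 61.8°.
The horizontal component of n points toward azimuth atan2(n_x, n_y) = 276°, the dip direction.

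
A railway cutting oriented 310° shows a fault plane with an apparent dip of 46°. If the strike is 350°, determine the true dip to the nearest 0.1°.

The section is 40° from the strike.
tan(true dip) = tan 46° / sin 40° = 1.6110
true dip = arctan 1.6110 = 58.17°

58.2°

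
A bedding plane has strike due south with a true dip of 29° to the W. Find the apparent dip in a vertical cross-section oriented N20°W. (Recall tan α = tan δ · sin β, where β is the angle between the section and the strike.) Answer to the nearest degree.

11°

The section lies 20° from the strike.
tan(apparent dip) = tan 29° · sin 20° = 0.1896
apparent dip = arctan 0.1896 = 10.74°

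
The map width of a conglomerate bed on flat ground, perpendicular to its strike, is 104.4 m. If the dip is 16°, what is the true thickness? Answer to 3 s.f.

True thickness t = w · sin(dip) = 104.4 × sin 16°
t = 104.4 × 0.2756 = 28.777 m

28.8 m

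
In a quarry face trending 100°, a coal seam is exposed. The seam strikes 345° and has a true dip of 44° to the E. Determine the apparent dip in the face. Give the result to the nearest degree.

41°

The strike is 345° and the section trends 100°; the acute angle between them is β = 65°.
tan α = tan 44° × sin 65° = 0.9657 × 0.9063 = 0.8752
apparent dip = arctan 0.8752 = 41.19°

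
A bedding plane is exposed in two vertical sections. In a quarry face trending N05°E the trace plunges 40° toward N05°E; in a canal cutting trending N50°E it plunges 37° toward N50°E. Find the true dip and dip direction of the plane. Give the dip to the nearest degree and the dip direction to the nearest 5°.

Represent each trace as a vector plunging at its apparent dip toward its trend (east-north-up frame): v₁ = (0.067, 0.763, -0.643), v₂ = (0.612, 0.513, -0.602).
n = v₁ × v₂ = (0.129, 0.353, 0.433) (taken with n_z > 0).
True dip = arccos(n_z / |n|) = arccos(0.7548) = 41.0°.
Dip direction = atan2(0.129, 0.353) = 20° (azimuth of n's horizontal projection).

true dip 41°, dip direction 020°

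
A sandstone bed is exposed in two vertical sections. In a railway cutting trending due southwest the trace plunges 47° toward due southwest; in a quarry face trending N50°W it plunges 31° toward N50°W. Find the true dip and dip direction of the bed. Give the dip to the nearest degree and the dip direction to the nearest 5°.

The two traces are lines in the plane: v₁ = (sin 225°·cos 47°, cos 225°·cos 47°, −sin 47°), v₂ = (sin 310°·cos 31°, cos 310°·cos 31°, −sin 31°).
The plane normal is n = v₁ × v₂ ∝ (-0.651, -0.232, 0.582).
Dip δ = arctan(|n_h|/n_z) = arctan(0.691/0.582) = 49.9°.
The horizontal component of n points toward azimuth atan2(n_x, n_y) = 250°, the dip direction.

true dip 50°, dip direction 250°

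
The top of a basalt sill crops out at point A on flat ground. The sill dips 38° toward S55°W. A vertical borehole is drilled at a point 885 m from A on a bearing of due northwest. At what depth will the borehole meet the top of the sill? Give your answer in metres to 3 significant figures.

120 m

The hole lies 80° from the dip direction, so the down-dip offset is 885 × cos 80° = 153.68 m.
Depth = down-dip offset × tan(dip) = 153.68 × tan 38° = 153.68 × 0.7813
Depth = 120.07 m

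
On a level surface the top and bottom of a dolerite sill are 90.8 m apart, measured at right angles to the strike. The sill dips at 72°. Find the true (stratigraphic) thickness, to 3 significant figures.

86.4 m

True thickness t = w · sin(dip) = 90.8 × sin 72°
t = 90.8 × 0.9511 = 86.356 m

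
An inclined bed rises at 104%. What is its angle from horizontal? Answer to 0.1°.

46.1°

tan θ = 104/100 = 1.0400
θ = arctan(1.0400) = 46.12°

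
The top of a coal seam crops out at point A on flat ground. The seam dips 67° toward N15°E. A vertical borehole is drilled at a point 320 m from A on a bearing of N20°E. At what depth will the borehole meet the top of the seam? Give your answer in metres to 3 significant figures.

751 m

The hole lies 5° from the dip direction, so the down-dip offset is 320 × cos 5° = 318.78 m.
Depth = down-dip offset × tan(dip) = 318.78 × tan 67° = 318.78 × 2.3559
Depth = 751.00 m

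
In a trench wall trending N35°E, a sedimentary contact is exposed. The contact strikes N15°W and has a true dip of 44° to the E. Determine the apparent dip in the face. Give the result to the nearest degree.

Angle between strike (N15°W) and section (N35°E): β = 50°.
tan α = tan 44° × sin 50° = 0.9657 × 0.7660 = 0.7398
apparent dip = arctan 0.7398 = 36.49°

36°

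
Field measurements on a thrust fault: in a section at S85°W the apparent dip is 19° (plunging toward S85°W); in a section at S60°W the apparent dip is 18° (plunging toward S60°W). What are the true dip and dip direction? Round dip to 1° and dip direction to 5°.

The two traces are lines in the plane: v₁ = (sin 265°·cos 19°, cos 265°·cos 19°, −sin 19°), v₂ = (sin 240°·cos 18°, cos 240°·cos 18°, −sin 18°).
The plane normal is n = v₁ × v₂ ∝ (-0.129, -0.023, 0.380).
tan δ = √(n_x²+n_y²)/n_z = 0.131/0.380, so δ = 19.1°.
The horizontal component of n points toward azimuth atan2(n_x, n_y) = 260°, the dip direction.

true dip 19°, dip direction 260°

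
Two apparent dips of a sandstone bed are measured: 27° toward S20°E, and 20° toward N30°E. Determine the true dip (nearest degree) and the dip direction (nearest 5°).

The two traces are lines in the plane: v₁ = (sin 160°·cos 27°, cos 160°·cos 27°, −sin 27°), v₂ = (sin 30°·cos 20°, cos 30°·cos 20°, −sin 20°).
The plane normal is n = v₁ × v₂ ∝ (0.656, -0.109, 0.641).
Dip δ = arctan(|n_h|/n_z) = arctan(0.665/0.641) = 46.0°.
The horizontal component of n points toward azimuth atan2(n_x, n_y) = 99°, the dip direction.

true dip 46°, dip direction 100°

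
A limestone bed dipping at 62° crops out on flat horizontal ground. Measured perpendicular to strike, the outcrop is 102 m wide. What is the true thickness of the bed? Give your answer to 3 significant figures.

90.1 m

True thickness t = w · sin(dip) = 102 × sin 62°
t = 102 × 0.8829 = 90.061 m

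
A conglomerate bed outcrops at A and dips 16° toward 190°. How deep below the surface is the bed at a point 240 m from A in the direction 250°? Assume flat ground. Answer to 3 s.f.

The hole lies 60° from the dip direction, so the down-dip offset is 240 × cos 60° = 120.00 m.
Depth = down-dip offset × tan(dip) = 120.00 × tan 16° = 120.00 × 0.2867
Depth = 34.41 m

34.4 m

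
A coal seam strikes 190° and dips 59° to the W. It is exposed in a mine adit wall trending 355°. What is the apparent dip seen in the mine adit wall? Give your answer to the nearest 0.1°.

Angle between strike (190°) and section (355°): β = 15°.
tan α = tan 59° × sin 15° = 1.6643 × 0.2588 = 0.4307
α = arctan(0.4307) = 23.30°

23.3°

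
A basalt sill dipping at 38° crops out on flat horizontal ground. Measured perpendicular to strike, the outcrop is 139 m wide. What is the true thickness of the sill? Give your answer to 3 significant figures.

85.6 m

True thickness t = w · sin(dip) = 139 × sin 38°
t = 139 × 0.6157 = 85.577 m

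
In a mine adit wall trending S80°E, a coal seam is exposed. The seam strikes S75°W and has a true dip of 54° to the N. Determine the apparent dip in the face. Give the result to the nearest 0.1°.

The section lies 25° from the strike.
tan(apparent dip) = tan 54° · sin 25° = 0.5817
apparent dip = arctan 0.5817 = 30.19°

30.2°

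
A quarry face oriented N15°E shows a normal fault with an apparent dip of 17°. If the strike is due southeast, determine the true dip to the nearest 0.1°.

19.4°

β = acute angle between strike due southeast and section N15°E = 60°.
tan(true dip) = tan 17° / sin 60° = 0.3530
δ = arctan(0.3530) = 19.44°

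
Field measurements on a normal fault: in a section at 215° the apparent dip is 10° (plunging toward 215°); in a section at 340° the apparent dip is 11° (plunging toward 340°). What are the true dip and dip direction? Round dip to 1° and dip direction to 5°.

true dip 22°, dip direction 280°

Each apparent-dip line lies in the plane. As unit vectors (x east, y north, z up), v₁ plunges 10°→215° and v₂ plunges 11°→340°.
n = v₁ × v₂ = (-0.314, 0.049, 0.792) (taken with n_z > 0).
tan δ = √(n_x²+n_y²)/n_z = 0.318/0.792, so δ = 21.9°.
The horizontal component of n points toward azimuth atan2(n_x, n_y) = 279°, the dip direction.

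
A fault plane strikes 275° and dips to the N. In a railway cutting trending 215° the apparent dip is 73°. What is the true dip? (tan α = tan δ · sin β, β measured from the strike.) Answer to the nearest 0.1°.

β = acute angle between strike 275° and section 215° = 60°.
tan δ = tan α / sin β = tan 73° / sin 60° = 3.2709 / 0.8660 = 3.7769
true dip = arctan 3.7769 = 75.17°

75.2°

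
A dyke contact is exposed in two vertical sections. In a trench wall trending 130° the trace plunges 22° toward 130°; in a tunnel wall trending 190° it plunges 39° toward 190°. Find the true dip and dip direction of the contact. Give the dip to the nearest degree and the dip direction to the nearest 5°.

true dip 39°, dip direction 190°

Represent each trace as a vector plunging at its apparent dip toward its trend (east-north-up frame): v₁ = (0.710, -0.596, -0.375), v₂ = (-0.135, -0.765, -0.629).
The plane normal is n = v₁ × v₂ ∝ (-0.088, -0.498, 0.624).
Dip δ = arctan(|n_h|/n_z) = arctan(0.505/0.624) = 39.0°.
Dip direction = atan2(-0.088, -0.498) = 190° (azimuth of n's horizontal projection).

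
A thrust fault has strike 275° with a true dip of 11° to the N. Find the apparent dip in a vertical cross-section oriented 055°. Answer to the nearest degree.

Angle between strike (275°) and section (055°): β = 40°.
tan(apparent dip) = tan 11° · sin 40° = 0.1249
α = arctan(0.1249) = 7.12°

7°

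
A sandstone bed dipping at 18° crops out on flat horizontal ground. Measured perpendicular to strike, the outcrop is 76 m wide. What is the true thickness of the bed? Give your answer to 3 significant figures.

23.5 m

True thickness t = w · sin(dip) = 76 × sin 18°
t = 76 × 0.3090 = 23.485 m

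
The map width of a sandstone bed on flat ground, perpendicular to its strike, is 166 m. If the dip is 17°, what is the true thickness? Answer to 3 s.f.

48.5 m

True thickness t = w · sin(dip) = 166 × sin 17°
t = 166 × 0.2924 = 48.534 m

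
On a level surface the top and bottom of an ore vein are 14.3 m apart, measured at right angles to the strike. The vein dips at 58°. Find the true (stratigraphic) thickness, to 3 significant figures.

True thickness t = w · sin(dip) = 14.3 × sin 58°
t = 14.3 × 0.8480 = 12.127 m

12.1 m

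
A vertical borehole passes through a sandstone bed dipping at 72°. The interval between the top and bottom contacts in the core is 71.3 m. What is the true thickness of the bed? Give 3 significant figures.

22.0 m

True thickness t = h · cos(dip) = 71.3 × cos 72°
t = 71.3 × 0.3090 = 22.033 m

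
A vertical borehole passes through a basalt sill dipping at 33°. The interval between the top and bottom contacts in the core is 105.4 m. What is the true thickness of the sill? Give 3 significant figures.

True thickness t = h · cos(dip) = 105.4 × cos 33°
t = 105.4 × 0.8387 = 88.396 m

88.4 m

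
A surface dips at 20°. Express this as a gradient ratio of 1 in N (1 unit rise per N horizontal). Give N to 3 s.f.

1 in 2.75

1 : N means tan θ = 1/N, so N = 1/tan 20° = 1/0.3640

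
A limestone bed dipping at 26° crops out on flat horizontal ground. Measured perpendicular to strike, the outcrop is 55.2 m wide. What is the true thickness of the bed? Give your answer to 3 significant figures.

24.2 m

True thickness t = w · sin(dip) = 55.2 × sin 26°
t = 55.2 × 0.4384 = 24.198 m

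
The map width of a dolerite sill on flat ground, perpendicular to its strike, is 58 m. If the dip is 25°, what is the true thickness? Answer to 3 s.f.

True thickness t = w · sin(dip) = 58 × sin 25°
t = 58 × 0.4226 = 24.512 m

24.5 m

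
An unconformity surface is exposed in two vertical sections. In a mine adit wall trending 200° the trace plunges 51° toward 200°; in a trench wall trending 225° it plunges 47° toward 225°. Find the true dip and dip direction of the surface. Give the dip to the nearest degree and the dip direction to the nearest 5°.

true dip 51°, dip direction 195°

Each apparent-dip line lies in the plane. As unit vectors (x east, y north, z up), v₁ plunges 51°→200° and v₂ plunges 47°→225°.
The plane normal is n = v₁ × v₂ ∝ (-0.058, -0.217, 0.181).
Dip δ = arctan(|n_h|/n_z) = arctan(0.225/0.181) = 51.1°.
Dip direction = azimuth of (n_x, n_y) = atan2(-0.058, -0.217) = 195°.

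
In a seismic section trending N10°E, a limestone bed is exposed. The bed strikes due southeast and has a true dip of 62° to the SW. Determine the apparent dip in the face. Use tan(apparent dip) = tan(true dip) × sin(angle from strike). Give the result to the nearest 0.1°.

57.0°

The strike is due southeast and the section trends N10°E; the acute angle between them is β = 55°.
tan(apparent dip) = tan 62° · sin 55° = 1.5406
apparent dip = arctan 1.5406 = 57.01°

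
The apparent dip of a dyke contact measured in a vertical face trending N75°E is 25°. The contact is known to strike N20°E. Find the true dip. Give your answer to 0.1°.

29.7°

The section is 55° from the strike.
tan δ = tan α / sin β = tan 25° / sin 55° = 0.4663 / 0.8192 = 0.5693
δ = arctan(0.5693) = 29.65°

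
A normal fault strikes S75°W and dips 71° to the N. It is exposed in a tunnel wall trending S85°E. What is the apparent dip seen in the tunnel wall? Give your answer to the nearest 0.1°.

44.8°

The section lies 20° from the strike.
tan(apparent dip) = tan 71° · sin 20° = 0.9933
apparent dip = arctan 0.9933 = 44.81°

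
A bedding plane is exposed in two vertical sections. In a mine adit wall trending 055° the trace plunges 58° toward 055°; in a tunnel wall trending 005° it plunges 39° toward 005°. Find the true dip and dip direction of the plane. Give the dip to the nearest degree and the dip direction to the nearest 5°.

Each apparent-dip line lies in the plane. As unit vectors (x east, y north, z up), v₁ plunges 58°→055° and v₂ plunges 39°→005°.
The plane normal is n = v₁ × v₂ ∝ (0.465, 0.216, 0.315).
Dip δ = arctan(|n_h|/n_z) = arctan(0.513/0.315) = 58.4°.
The horizontal component of n points toward azimuth atan2(n_x, n_y) = 65°, the dip direction.

true dip 58°, dip direction 065°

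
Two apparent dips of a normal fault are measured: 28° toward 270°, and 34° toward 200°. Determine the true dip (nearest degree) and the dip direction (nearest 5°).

Each apparent-dip line lies in the plane. As unit vectors (x east, y north, z up), v₁ plunges 28°→270° and v₂ plunges 34°→200°.
Cross product v₁ × v₂ gives the pole to the plane: n ∝ (-0.366, -0.361, 0.688).
True dip = arccos(n_z / |n|) = arccos(0.8013) = 36.7°.
Dip direction = atan2(-0.366, -0.361) = 225° (azimuth of n's horizontal projection).

true dip 37°, dip direction 225°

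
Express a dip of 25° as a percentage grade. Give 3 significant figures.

grade % = 100 × tan 25° = 100 × 0.4663

46.6%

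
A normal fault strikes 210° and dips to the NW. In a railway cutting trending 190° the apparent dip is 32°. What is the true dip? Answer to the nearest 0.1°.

The section is 20° from the strike.
tan(true dip) = tan 32° / sin 20° = 1.8270
δ = arctan(1.8270) = 61.31°

61.3°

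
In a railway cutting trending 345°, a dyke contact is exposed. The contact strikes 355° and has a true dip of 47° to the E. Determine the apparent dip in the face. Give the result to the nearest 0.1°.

The strike is 355° and the section trends 345°; the acute angle between them is β = 10°.
tan α = tan 47° × sin 10° = 1.0724 × 0.1736 = 0.1862
apparent dip = arctan 0.1862 = 10.55°

10.5°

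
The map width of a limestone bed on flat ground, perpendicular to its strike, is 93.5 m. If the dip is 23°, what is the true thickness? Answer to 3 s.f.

True thickness t = w · sin(dip) = 93.5 × sin 23°
t = 93.5 × 0.3907 = 36.533 m

36.5 m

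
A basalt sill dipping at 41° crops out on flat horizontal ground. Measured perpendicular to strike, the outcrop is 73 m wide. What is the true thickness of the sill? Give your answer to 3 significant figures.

True thickness t = w · sin(dip) = 73 × sin 41°
t = 73 × 0.6561 = 47.892 m

47.9 m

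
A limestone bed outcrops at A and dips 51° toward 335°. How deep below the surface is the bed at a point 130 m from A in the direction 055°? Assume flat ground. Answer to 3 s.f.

27.9 m

The hole lies 80° from the dip direction, so the down-dip offset is 130 × cos 80° = 22.57 m.
Depth = down-dip offset × tan(dip) = 22.57 × tan 51° = 22.57 × 1.2349
Depth = 27.88 m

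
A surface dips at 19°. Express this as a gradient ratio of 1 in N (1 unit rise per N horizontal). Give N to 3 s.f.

1 in 2.90

1 : N means tan θ = 1/N, so N = 1/tan 19° = 1/0.3443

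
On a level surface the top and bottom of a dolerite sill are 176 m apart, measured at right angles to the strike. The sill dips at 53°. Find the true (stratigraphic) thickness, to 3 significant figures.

True thickness t = w · sin(dip) = 176 × sin 53°
t = 176 × 0.7986 = 140.560 m

141 m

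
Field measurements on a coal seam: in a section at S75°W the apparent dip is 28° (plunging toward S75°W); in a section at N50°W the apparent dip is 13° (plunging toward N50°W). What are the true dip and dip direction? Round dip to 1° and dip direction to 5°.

Each apparent-dip line lies in the plane. As unit vectors (x east, y north, z up), v₁ plunges 28°→S75°W and v₂ plunges 13°→N50°W.
n = v₁ × v₂ = (-0.345, -0.159, 0.705) (taken with n_z > 0).
tan δ = √(n_x²+n_y²)/n_z = 0.380/0.705, so δ = 28.3°.
Dip direction = atan2(-0.345, -0.159) = 245° (azimuth of n's horizontal projection).

true dip 28°, dip direction 245°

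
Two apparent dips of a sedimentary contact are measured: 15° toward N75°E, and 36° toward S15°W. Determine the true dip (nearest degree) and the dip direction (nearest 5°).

true dip 46°, dip direction 150°

The two traces are lines in the plane: v₁ = (sin 75°·cos 15°, cos 75°·cos 15°, −sin 15°), v₂ = (sin 195°·cos 36°, cos 195°·cos 36°, −sin 36°).
n = v₁ × v₂ = (0.349, -0.603, 0.677) (taken with n_z > 0).
True dip = arccos(n_z / |n|) = arccos(0.6969) = 45.8°.
Dip direction = azimuth of (n_x, n_y) = atan2(0.349, -0.603) = 150°.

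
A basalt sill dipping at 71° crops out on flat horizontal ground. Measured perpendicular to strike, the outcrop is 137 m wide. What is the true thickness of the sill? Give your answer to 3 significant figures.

130 m

True thickness t = w · sin(dip) = 137 × sin 71°
t = 137 × 0.9455 = 129.536 m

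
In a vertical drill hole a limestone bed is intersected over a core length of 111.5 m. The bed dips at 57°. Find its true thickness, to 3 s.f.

60.7 m

True thickness t = h · cos(dip) = 111.5 × cos 57°
t = 111.5 × 0.5446 = 60.727 m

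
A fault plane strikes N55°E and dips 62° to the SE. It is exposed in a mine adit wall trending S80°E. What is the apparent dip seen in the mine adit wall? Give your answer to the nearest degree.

53°

The section lies 45° from the strike.
tan α = tan 62° × sin 45° = 1.8807 × 0.7071 = 1.3299
α = arctan(1.3299) = 53.06°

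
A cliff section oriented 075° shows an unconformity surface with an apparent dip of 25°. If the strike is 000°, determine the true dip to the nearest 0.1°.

25.8°

The section is 75° from the strike.
tan(true dip) = tan 25° / sin 75° = 0.4828
δ = arctan(0.4828) = 25.77°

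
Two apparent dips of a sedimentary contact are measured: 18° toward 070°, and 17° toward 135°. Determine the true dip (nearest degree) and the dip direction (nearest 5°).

The two traces are lines in the plane: v₁ = (sin 70°·cos 18°, cos 70°·cos 18°, −sin 18°), v₂ = (sin 135°·cos 17°, cos 135°·cos 17°, −sin 17°).
The plane normal is n = v₁ × v₂ ∝ (0.304, -0.052, 0.824).
tan δ = √(n_x²+n_y²)/n_z = 0.309/0.824, so δ = 20.5°.
Dip direction = azimuth of (n_x, n_y) = atan2(0.304, -0.052) = 100°.

true dip 21°, dip direction 100°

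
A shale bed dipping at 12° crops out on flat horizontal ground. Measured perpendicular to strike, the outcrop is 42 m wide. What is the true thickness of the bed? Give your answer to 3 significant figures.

True thickness t = w · sin(dip) = 42 × sin 12°
t = 42 × 0.2079 = 8.732 m

8.73 m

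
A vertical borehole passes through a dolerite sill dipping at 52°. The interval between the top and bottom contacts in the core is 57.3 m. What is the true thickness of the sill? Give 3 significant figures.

True thickness t = h · cos(dip) = 57.3 × cos 52°
t = 57.3 × 0.6157 = 35.277 m

35.3 m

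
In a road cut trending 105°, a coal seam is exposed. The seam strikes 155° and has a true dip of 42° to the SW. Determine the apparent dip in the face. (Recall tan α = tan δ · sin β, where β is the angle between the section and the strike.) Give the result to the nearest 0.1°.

The section lies 50° from the strike.
tan(apparent dip) = tan 42° · sin 50° = 0.6897
α = arctan(0.6897) = 34.60°

34.6°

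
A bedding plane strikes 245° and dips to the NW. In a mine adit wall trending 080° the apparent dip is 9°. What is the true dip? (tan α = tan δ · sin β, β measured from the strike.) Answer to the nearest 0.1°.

31.5°

β = acute angle between strike 245° and section 080° = 15°.
tan δ = tan α / sin β = tan 9° / sin 15° = 0.1584 / 0.2588 = 0.6120
δ = arctan(0.6120) = 31.46°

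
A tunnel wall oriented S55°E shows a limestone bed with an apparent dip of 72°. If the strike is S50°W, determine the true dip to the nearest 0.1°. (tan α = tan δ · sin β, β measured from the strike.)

The section is 75° from the strike.
tan(true dip) = tan 72° / sin 75° = 3.1863
δ = arctan(3.1863) = 72.58°

72.6°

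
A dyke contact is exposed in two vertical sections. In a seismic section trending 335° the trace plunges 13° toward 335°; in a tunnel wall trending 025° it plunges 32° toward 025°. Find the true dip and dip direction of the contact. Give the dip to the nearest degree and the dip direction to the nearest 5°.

true dip 34°, dip direction 045°

Each apparent-dip line lies in the plane. As unit vectors (x east, y north, z up), v₁ plunges 13°→335° and v₂ plunges 32°→025°.
Cross product v₁ × v₂ gives the pole to the plane: n ∝ (0.295, 0.299, 0.633).
True dip = arccos(n_z / |n|) = arccos(0.8333) = 33.6°.
Dip direction = azimuth of (n_x, n_y) = atan2(0.295, 0.299) = 45°.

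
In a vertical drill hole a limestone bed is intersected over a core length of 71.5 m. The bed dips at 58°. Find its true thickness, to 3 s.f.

37.9 m

True thickness t = h · cos(dip) = 71.5 × cos 58°
t = 71.5 × 0.5299 = 37.889 m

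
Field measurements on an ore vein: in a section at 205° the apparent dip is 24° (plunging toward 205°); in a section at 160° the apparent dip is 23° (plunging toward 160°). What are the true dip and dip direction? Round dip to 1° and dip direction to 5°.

The two traces are lines in the plane: v₁ = (sin 205°·cos 24°, cos 205°·cos 24°, −sin 24°), v₂ = (sin 160°·cos 23°, cos 160°·cos 23°, −sin 23°).
The plane normal is n = v₁ × v₂ ∝ (-0.028, -0.279, 0.595).
Dip δ = arctan(|n_h|/n_z) = arctan(0.280/0.595) = 25.2°.
Dip direction = azimuth of (n_x, n_y) = atan2(-0.028, -0.279) = 186°.

true dip 25°, dip direction 185°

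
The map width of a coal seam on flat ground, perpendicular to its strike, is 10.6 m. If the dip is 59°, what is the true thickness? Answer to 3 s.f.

9.09 m

True thickness t = w · sin(dip) = 10.6 × sin 59°
t = 10.6 × 0.8572 = 9.086 m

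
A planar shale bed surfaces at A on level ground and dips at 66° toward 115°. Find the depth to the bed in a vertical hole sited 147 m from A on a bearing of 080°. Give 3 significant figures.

The hole lies 35° from the dip direction, so the down-dip offset is 147 × cos 35° = 120.42 m.
Depth = down-dip offset × tan(dip) = 120.42 × tan 66° = 120.42 × 2.2460
Depth = 270.46 m

270 m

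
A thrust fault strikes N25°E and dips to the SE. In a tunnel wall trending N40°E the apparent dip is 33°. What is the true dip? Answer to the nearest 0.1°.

β = acute angle between strike N25°E and section N40°E = 15°.
tan(true dip) = tan 33° / sin 15° = 2.5091
δ = arctan(2.5091) = 68.27°

68.3°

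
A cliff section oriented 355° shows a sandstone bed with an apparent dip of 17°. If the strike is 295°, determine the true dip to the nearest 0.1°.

β = acute angle between strike 295° and section 355° = 60°.
tan(true dip) = tan 17° / sin 60° = 0.3530
true dip = arctan 0.3530 = 19.44°

19.4°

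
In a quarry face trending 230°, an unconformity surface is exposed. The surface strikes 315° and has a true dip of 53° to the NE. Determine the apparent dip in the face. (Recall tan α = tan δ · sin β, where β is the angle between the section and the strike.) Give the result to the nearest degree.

The section lies 85° from the strike.
tan α = tan 53° × sin 85° = 1.3270 × 0.9962 = 1.3220
apparent dip = arctan 1.3220 = 52.89°

53°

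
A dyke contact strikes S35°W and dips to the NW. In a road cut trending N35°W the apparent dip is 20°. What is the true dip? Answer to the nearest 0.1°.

21.2°

The section is 70° from the strike.
tan(true dip) = tan 20° / sin 70° = 0.3873
true dip = arctan 0.3873 = 21.17°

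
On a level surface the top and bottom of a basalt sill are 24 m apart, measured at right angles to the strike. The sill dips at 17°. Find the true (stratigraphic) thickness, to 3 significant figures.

7.02 m

True thickness t = w · sin(dip) = 24 × sin 17°
t = 24 × 0.2924 = 7.017 m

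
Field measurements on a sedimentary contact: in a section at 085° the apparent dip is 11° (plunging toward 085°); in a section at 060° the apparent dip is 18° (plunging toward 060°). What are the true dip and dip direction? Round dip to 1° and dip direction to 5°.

The two traces are lines in the plane: v₁ = (sin 85°·cos 11°, cos 85°·cos 11°, −sin 11°), v₂ = (sin 60°·cos 18°, cos 60°·cos 18°, −sin 18°).
n = v₁ × v₂ = (0.064, 0.145, 0.395) (taken with n_z > 0).
tan δ = √(n_x²+n_y²)/n_z = 0.159/0.395, so δ = 21.9°.
The horizontal component of n points toward azimuth atan2(n_x, n_y) = 24°, the dip direction.

true dip 22°, dip direction 025°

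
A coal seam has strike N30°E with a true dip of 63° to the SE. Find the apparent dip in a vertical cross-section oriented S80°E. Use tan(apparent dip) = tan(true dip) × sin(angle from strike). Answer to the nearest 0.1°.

The strike is N30°E and the section trends S80°E; the acute angle between them is β = 70°.
tan α = tan 63° × sin 70° = 1.9626 × 0.9397 = 1.8443
α = arctan(1.8443) = 61.53°

61.5°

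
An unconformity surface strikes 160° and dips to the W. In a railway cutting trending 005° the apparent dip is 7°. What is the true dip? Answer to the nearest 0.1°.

16.2°

β = acute angle between strike 160° and section 005° = 25°.
tan δ = tan α / sin β = tan 7° / sin 25° = 0.1228 / 0.4226 = 0.2905
true dip = arctan 0.2905 = 16.20°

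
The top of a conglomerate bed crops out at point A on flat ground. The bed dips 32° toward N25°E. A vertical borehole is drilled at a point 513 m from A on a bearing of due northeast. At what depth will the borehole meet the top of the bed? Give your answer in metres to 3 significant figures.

301 m

The hole lies 20° from the dip direction, so the down-dip offset is 513 × cos 20° = 482.06 m.
Depth = down-dip offset × tan(dip) = 482.06 × tan 32° = 482.06 × 0.6249
Depth = 301.23 m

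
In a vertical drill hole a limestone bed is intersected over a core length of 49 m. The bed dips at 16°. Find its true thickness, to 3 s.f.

True thickness t = h · cos(dip) = 49 × cos 16°
t = 49 × 0.9613 = 47.102 m

47.1 m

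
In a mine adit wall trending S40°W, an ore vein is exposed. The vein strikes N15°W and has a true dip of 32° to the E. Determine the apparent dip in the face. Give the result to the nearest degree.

The section lies 55° from the strike.
tan(apparent dip) = tan 32° · sin 55° = 0.5119
apparent dip = arctan 0.5119 = 27.11°

27°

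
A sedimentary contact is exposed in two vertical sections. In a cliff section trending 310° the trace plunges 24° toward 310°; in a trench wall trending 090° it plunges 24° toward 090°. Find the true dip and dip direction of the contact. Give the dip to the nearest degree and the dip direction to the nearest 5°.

true dip 52°, dip direction 020°

Represent each trace as a vector plunging at its apparent dip toward its trend (east-north-up frame): v₁ = (-0.700, 0.587, -0.407), v₂ = (0.914, 0.000, -0.407).
Cross product v₁ × v₂ gives the pole to the plane: n ∝ (0.239, 0.656, 0.536).
True dip = arccos(n_z / |n|) = arccos(0.6092) = 52.5°.
The horizontal component of n points toward azimuth atan2(n_x, n_y) = 20°, the dip direction.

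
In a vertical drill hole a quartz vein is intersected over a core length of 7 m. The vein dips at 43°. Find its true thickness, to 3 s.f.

True thickness t = h · cos(dip) = 7 × cos 43°
t = 7 × 0.7314 = 5.119 m

5.12 m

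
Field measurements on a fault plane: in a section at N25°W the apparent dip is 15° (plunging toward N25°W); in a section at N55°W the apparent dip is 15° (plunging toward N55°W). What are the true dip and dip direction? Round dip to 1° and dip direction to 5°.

The two traces are lines in the plane: v₁ = (sin 335°·cos 15°, cos 335°·cos 15°, −sin 15°), v₂ = (sin 305°·cos 15°, cos 305°·cos 15°, −sin 15°).
n = v₁ × v₂ = (-0.083, 0.099, 0.467) (taken with n_z > 0).
True dip = arccos(n_z / |n|) = arccos(0.9636) = 15.5°.
The horizontal component of n points toward azimuth atan2(n_x, n_y) = 320°, the dip direction.

true dip 16°, dip direction 320°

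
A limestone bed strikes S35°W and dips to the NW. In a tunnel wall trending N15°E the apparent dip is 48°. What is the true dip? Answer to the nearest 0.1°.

72.9°

The section is 20° from the strike.
tan δ = tan α / sin β = tan 48° / sin 20° = 1.1106 / 0.3420 = 3.2472
δ = arctan(3.2472) = 72.88°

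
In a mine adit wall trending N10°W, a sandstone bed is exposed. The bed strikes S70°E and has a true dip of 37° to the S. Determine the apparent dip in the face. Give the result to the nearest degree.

Angle between strike (S70°E) and section (N10°W): β = 60°.
tan(apparent dip) = tan 37° · sin 60° = 0.6526
α = arctan(0.6526) = 33.13°

33°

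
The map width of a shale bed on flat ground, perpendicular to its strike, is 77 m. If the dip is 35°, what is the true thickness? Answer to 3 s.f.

True thickness t = w · sin(dip) = 77 × sin 35°
t = 77 × 0.5736 = 44.165 m

44.2 m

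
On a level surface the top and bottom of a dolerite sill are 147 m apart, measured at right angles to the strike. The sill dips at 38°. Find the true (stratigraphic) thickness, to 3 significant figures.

True thickness t = w · sin(dip) = 147 × sin 38°
t = 147 × 0.6157 = 90.502 m

90.5 m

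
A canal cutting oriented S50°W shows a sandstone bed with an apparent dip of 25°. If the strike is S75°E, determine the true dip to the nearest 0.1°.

29.7°

The section is 55° from the strike.
tan(true dip) = tan 25° / sin 55° = 0.5693
δ = arctan(0.5693) = 29.65°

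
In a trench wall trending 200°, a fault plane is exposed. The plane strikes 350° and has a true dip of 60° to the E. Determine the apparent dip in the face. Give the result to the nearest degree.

41°

The section lies 30° from the strike.
tan α = tan 60° × sin 30° = 1.7321 × 0.5000 = 0.8660
α = arctan(0.8660) = 40.89°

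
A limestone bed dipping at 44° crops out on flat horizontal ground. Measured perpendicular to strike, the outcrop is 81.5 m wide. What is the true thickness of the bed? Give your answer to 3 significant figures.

True thickness t = w · sin(dip) = 81.5 × sin 44°
t = 81.5 × 0.6947 = 56.615 m

56.6 m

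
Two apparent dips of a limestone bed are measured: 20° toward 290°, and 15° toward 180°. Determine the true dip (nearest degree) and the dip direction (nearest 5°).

Each apparent-dip line lies in the plane. As unit vectors (x east, y north, z up), v₁ plunges 20°→290° and v₂ plunges 15°→180°.
Cross product v₁ × v₂ gives the pole to the plane: n ∝ (-0.414, -0.229, 0.853).
tan δ = √(n_x²+n_y²)/n_z = 0.472/0.853, so δ = 29.0°.
Dip direction = atan2(-0.414, -0.229) = 241° (azimuth of n's horizontal projection).

true dip 29°, dip direction 240°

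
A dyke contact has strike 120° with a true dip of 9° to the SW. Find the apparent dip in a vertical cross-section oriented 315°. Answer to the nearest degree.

2°

The section lies 15° from the strike.
tan α = tan 9° × sin 15° = 0.1584 × 0.2588 = 0.0410
α = arctan(0.0410) = 2.35°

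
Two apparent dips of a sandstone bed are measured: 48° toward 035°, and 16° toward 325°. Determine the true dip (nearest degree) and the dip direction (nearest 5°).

The two traces are lines in the plane: v₁ = (sin 35°·cos 48°, cos 35°·cos 48°, −sin 48°), v₂ = (sin 325°·cos 16°, cos 325°·cos 16°, −sin 16°).
Cross product v₁ × v₂ gives the pole to the plane: n ∝ (0.434, 0.516, 0.604).
tan δ = √(n_x²+n_y²)/n_z = 0.674/0.604, so δ = 48.1°.
The horizontal component of n points toward azimuth atan2(n_x, n_y) = 40°, the dip direction.

true dip 48°, dip direction 040°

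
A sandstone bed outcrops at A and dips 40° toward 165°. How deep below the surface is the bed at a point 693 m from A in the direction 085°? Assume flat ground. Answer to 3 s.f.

The hole lies 80° from the dip direction, so the down-dip offset is 693 × cos 80° = 120.34 m.
Depth = down-dip offset × tan(dip) = 120.34 × tan 40° = 120.34 × 0.8391
Depth = 100.98 m

101 m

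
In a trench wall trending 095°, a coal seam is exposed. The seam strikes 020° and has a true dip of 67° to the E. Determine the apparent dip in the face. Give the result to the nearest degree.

66°

The section lies 75° from the strike.
tan α = tan 67° × sin 75° = 2.3559 × 0.9659 = 2.2756
apparent dip = arctan 2.2756 = 66.28°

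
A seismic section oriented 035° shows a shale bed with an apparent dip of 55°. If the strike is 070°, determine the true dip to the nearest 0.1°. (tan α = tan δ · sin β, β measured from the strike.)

The section is 35° from the strike.
tan(true dip) = tan 55° / sin 35° = 2.4899
true dip = arctan 2.4899 = 68.12°

68.1°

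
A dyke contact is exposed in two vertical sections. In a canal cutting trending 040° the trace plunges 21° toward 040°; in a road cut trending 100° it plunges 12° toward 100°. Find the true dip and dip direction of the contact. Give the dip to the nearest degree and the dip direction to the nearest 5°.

The two traces are lines in the plane: v₁ = (sin 40°·cos 21°, cos 40°·cos 21°, −sin 21°), v₂ = (sin 100°·cos 12°, cos 100°·cos 12°, −sin 12°).
n = v₁ × v₂ = (0.210, 0.220, 0.791) (taken with n_z > 0).
Dip δ = arctan(|n_h|/n_z) = arctan(0.304/0.791) = 21.0°.
Dip direction = azimuth of (n_x, n_y) = atan2(0.210, 0.220) = 44°.

true dip 21°, dip direction 045°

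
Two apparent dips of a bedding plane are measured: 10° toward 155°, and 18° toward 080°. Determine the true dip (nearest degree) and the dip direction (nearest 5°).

Represent each trace as a vector plunging at its apparent dip toward its trend (east-north-up frame): v₁ = (0.416, -0.893, -0.174), v₂ = (0.937, 0.165, -0.309).
n = v₁ × v₂ = (0.304, -0.034, 0.905) (taken with n_z > 0).
Dip δ = arctan(|n_h|/n_z) = arctan(0.306/0.905) = 18.7°.
The horizontal component of n points toward azimuth atan2(n_x, n_y) = 96°, the dip direction.

true dip 19°, dip direction 095°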